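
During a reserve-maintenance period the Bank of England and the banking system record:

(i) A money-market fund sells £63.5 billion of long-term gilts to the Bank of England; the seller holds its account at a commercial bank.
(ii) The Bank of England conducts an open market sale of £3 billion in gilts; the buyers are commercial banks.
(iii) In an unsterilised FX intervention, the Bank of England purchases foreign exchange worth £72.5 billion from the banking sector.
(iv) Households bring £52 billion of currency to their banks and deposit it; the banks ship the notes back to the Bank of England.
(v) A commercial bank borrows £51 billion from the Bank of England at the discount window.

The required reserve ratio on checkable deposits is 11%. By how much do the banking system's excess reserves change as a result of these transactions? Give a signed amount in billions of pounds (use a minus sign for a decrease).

+£223.295 billion

Asset purchase (from non-banks) £63.5 billion: reserves +£63.5B, deposits +£63.5B.
OMO sale (to banks) £3 billion: reserves −£3B, deposits 0.
FX purchase £72.5 billion: reserves +£72.5B, deposits 0.
Currency deposit £52 billion: reserves +£52B, deposits +£52B.
Discount-window loan £51 billion: reserves +£51B, deposits 0.
Totals: Δreserves = +£236B, Δdeposits = +£115.5B.
Δrequired reserves = 11% × +£115.5B = +£12.705B.
Δexcess reserves = Δreserves − Δrequired = +£236B − (+£12.705B) = +£223.295 billion.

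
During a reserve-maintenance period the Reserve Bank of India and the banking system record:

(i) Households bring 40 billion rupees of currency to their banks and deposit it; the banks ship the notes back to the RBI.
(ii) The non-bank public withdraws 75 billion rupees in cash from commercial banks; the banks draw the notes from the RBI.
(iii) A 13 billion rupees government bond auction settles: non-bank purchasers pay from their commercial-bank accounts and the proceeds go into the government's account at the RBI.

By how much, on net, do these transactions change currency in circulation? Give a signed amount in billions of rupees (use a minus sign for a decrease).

Currency deposit 40 billion rupees: notes return to the central bank → −40B.
Currency withdrawal 75 billion rupees: notes leave the central bank → +75B.
Government account inflow 13 billion rupees: no currency enters or leaves circulation → 0.
Net: −40 + 75 + 0 = +35 billion.

+35 billion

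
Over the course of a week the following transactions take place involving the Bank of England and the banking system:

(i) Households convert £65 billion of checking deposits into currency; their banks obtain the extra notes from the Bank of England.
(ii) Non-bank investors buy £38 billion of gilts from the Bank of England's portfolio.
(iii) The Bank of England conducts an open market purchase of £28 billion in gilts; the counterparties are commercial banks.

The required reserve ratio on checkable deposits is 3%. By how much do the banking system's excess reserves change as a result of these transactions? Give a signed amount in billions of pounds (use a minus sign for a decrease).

Currency withdrawal £65 billion: reserves −£65B, deposits −£65B.
Asset sale (to non-banks) £38 billion: reserves −£38B, deposits −£38B.
OMO purchase (from banks) £28 billion: reserves +£28B, deposits 0.
Totals: Δreserves = −£75B, Δdeposits = −£103B.
Δrequired reserves = 3% × −£103B = −£3.09B.
Δexcess reserves = Δreserves − Δrequired = −£75B − (−£3.09B) = -£71.91 billion.

-£71.91 billion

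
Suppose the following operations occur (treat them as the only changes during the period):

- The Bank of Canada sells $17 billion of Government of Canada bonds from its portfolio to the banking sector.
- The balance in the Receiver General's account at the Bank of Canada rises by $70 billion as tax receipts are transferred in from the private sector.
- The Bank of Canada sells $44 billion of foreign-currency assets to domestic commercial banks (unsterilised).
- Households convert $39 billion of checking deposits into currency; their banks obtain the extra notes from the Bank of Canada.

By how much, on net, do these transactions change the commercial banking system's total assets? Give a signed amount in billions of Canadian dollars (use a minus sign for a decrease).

-$109 billion

OMO sale (to banks) $17 billion: just an asset swap on bank balance sheets → 0.
Government account inflow $70 billion: bank balance sheets shrink → −$70B.
FX sale $44 billion: just an asset swap on bank balance sheets → 0.
Currency withdrawal $39 billion: bank balance sheets shrink → −$39B.
Net: 0 − 70 + 0 − 39 = -$109 billion.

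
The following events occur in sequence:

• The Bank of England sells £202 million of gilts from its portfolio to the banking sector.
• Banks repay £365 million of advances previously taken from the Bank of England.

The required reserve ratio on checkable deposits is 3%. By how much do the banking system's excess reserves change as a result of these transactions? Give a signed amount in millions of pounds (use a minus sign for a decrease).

OMO sale (to banks) £202 million: reserves −£202M, deposits 0.
Discount-window repayment £365 million: reserves −£365M, deposits 0.
Totals: Δreserves = −£567M, Δdeposits = 0.
Δrequired reserves = 3% × 0 = 0.
Δexcess reserves = Δreserves − Δrequired = −£567M − (0) = -£567 million.

-£567 million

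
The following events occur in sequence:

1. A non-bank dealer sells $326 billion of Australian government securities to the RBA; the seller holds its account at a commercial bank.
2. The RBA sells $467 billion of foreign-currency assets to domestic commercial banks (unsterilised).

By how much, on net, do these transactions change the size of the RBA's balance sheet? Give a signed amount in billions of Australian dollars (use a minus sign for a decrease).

-$141 billion

Asset purchase (from non-banks) $326 billion: an RBA asset is acquired → +$326B.
FX sale $467 billion: an RBA asset is shed → −$467B.
Net: 326 − 467 = -$141 billion.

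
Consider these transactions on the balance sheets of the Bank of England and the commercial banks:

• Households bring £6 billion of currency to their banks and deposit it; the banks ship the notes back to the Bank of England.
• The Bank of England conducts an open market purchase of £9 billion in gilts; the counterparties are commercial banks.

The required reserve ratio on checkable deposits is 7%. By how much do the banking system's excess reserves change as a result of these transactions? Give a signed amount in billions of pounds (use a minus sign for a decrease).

Currency deposit £6 billion: reserves +£6B, deposits +£6B.
OMO purchase (from banks) £9 billion: reserves +£9B, deposits 0.
Totals: Δreserves = +£15B, Δdeposits = +£6B.
Δrequired reserves = 7% × +£6B = +£0.42B.
Δexcess reserves = Δreserves − Δrequired = +£15B − (+£0.42B) = +£14.58 billion.

+£14.58 billion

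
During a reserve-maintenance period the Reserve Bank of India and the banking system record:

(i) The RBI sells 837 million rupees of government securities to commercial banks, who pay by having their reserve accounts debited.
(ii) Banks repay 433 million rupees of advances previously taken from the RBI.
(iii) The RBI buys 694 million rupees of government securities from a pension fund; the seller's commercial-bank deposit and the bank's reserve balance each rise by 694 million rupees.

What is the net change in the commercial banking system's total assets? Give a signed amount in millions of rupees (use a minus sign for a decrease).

RBI balance sheet:
  Assets:      Securities −143M, Loans to banks −433M
  Liabilities: Bank reserves −576M
Commercial banking system:
  Assets:      Reserves at CB −576M, Securities +837M
  Liabilities: Checkable deposits +694M, Borrowings from CB −433M
Change in total bank assets = +261 million.

+261 million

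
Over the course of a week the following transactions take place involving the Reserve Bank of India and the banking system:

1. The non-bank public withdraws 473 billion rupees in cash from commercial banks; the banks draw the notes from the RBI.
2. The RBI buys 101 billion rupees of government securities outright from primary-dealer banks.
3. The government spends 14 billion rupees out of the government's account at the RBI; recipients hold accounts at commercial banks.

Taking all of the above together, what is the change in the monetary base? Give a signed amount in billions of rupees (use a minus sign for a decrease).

RBI balance sheet:
  Assets:      Securities +101B
  Liabilities: Bank reserves −358B, Currency in circulation +473B, Government deposits −14B
Monetary base = currency + reserves: +473B + (−358B) = +115 billion.

+115 billion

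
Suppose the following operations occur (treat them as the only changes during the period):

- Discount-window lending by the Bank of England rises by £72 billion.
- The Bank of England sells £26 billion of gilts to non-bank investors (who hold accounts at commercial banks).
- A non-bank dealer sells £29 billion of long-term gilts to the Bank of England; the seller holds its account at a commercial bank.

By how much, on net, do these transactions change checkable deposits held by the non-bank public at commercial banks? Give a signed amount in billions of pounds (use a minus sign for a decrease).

+£3 billion

Discount-window loan £72 billion: the counterparty is a bank, so public deposits are unchanged → 0.
Asset sale (to non-banks) £26 billion: non-bank counterparties' bank balances fall → −£26B.
Asset purchase (from non-banks) £29 billion: non-bank counterparties' bank balances rise → +£29B.
Net: 0 − 26 + 29 = +£3 billion.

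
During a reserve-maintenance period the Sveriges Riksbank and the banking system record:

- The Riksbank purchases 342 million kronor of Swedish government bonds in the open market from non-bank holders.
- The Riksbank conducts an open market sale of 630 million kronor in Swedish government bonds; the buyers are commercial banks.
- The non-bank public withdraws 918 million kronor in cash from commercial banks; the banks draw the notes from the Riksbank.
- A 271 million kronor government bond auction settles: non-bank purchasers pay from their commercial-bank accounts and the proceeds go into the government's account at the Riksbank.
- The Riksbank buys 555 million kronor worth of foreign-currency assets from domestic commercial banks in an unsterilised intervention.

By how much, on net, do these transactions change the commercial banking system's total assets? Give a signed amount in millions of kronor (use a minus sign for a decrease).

-847 million

Asset purchase (from non-banks) 342 million kronor: bank balance sheets expand → +342M.
OMO sale (to banks) 630 million kronor: just an asset swap on bank balance sheets → 0.
Currency withdrawal 918 million kronor: bank balance sheets shrink → −918M.
Government account inflow 271 million kronor: bank balance sheets shrink → −271M.
FX purchase 555 million kronor: just an asset swap on bank balance sheets → 0.
Net: 342 + 0 − 918 − 271 + 0 = -847 million.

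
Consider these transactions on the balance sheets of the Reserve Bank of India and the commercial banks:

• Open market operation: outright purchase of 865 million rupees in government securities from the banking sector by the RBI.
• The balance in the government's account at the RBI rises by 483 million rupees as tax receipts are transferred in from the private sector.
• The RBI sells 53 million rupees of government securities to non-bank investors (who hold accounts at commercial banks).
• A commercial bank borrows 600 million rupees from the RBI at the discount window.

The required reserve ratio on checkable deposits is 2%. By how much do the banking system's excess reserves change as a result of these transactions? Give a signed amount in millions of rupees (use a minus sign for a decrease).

OMO purchase (from banks) 865 million rupees: reserves +865M, deposits 0.
Government account inflow 483 million rupees: reserves −483M, deposits −483M.
Asset sale (to non-banks) 53 million rupees: reserves −53M, deposits −53M.
Discount-window loan 600 million rupees: reserves +600M, deposits 0.
Totals: Δreserves = +929M, Δdeposits = −536M.
Δrequired reserves = 2% × −536M = −10.72M.
Δexcess reserves = Δreserves − Δrequired = +929M − (−10.72M) = +939.72 million.

+939.72 million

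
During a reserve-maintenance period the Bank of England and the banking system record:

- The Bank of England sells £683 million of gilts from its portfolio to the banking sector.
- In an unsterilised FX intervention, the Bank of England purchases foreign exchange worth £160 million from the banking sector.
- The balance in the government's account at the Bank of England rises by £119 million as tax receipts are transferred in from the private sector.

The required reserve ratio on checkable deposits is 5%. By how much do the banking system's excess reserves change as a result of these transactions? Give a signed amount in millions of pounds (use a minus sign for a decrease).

OMO sale (to banks) £683 million: reserves −£683M, deposits 0.
FX purchase £160 million: reserves +£160M, deposits 0.
Government account inflow £119 million: reserves −£119M, deposits −£119M.
Totals: Δreserves = −£642M, Δdeposits = −£119M.
Δrequired reserves = 5% × −£119M = −£5.95M.
Δexcess reserves = Δreserves − Δrequired = −£642M − (−£5.95M) = -£636.05 million.

-£636.05 million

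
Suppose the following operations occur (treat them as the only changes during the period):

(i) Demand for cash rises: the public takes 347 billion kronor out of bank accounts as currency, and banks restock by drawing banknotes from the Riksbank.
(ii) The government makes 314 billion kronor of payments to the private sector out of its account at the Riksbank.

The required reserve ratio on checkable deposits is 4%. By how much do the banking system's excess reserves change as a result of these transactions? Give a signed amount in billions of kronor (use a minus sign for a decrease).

-31.68 billion

Currency withdrawal 347 billion kronor: reserves −347B, deposits −347B.
Government spending 314 billion kronor: reserves +314B, deposits +314B.
Totals: Δreserves = −33B, Δdeposits = −33B.
Δrequired reserves = 4% × −33B = −1.32B.
Δexcess reserves = Δreserves − Δrequired = −33B − (−1.32B) = -31.68 billion.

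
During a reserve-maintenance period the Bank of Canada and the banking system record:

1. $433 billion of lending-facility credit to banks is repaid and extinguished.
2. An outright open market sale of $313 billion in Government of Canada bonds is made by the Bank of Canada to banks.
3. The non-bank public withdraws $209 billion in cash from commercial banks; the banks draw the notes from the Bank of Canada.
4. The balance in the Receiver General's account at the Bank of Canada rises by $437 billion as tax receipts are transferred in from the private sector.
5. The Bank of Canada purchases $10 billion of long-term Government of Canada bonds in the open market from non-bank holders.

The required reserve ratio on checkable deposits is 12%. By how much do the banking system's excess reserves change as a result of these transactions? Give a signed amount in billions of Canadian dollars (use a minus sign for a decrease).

Discount-window repayment $433 billion: reserves −$433B, deposits 0.
OMO sale (to banks) $313 billion: reserves −$313B, deposits 0.
Currency withdrawal $209 billion: reserves −$209B, deposits −$209B.
Government account inflow $437 billion: reserves −$437B, deposits −$437B.
Asset purchase (from non-banks) $10 billion: reserves +$10B, deposits +$10B.
Totals: Δreserves = −$1382B, Δdeposits = −$636B.
Δrequired reserves = 12% × −$636B = −$76.32B.
Δexcess reserves = Δreserves − Δrequired = −$1382B − (−$76.32B) = -$1305.68 billion.

-$1305.68 billion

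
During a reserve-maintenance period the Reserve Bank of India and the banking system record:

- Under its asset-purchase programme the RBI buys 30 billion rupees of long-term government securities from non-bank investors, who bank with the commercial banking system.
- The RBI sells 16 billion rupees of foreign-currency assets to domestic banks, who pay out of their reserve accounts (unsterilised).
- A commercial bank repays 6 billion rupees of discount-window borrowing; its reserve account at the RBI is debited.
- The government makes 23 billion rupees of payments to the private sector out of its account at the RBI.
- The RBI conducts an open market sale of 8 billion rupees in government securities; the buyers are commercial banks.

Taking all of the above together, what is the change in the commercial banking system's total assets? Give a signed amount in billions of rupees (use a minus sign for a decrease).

+47 billion

Asset purchase (from non-banks) 30 billion rupees: bank balance sheets expand → +30B.
FX sale 16 billion rupees: just an asset swap on bank balance sheets → 0.
Discount-window repayment 6 billion rupees: bank balance sheets shrink → −6B.
Government spending 23 billion rupees: bank balance sheets expand → +23B.
OMO sale (to banks) 8 billion rupees: just an asset swap on bank balance sheets → 0.
Net: 30 + 0 − 6 + 23 + 0 = +47 billion.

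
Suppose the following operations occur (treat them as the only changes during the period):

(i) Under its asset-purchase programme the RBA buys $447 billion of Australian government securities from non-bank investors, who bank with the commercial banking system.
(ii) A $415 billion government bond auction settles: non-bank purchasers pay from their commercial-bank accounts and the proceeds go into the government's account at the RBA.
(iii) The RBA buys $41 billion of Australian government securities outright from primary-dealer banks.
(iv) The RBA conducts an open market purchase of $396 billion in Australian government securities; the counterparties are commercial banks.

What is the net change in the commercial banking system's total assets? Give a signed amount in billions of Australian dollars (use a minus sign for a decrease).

RBA balance sheet:
  Assets:      Securities +$884B
  Liabilities: Bank reserves +$469B, Government deposits +$415B
Commercial banking system:
  Assets:      Reserves at CB +$469B, Securities −$437B
  Liabilities: Checkable deposits +$32B
Change in total bank assets = +$32 billion.

+$32 billion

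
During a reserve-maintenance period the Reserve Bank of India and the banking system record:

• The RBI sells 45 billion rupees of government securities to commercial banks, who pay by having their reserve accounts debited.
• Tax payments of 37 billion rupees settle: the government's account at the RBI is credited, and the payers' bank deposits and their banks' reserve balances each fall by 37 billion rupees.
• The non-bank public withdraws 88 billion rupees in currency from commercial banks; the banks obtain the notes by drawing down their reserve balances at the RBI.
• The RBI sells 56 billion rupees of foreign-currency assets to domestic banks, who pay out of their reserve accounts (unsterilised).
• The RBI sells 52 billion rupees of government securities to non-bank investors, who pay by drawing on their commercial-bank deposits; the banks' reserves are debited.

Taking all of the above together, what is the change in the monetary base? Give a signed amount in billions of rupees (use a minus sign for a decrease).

RBI balance sheet:
  Assets:      Securities −97B, Foreign assets −56B
  Liabilities: Bank reserves −278B, Currency in circulation +88B, Government deposits +37B
Commercial banking system:
  Assets:      Reserves at CB −278B, Securities +45B, Foreign assets +56B
  Liabilities: Checkable deposits −177B
Monetary base = currency + reserves: +88B + (−278B) = -190 billion.

-190 billion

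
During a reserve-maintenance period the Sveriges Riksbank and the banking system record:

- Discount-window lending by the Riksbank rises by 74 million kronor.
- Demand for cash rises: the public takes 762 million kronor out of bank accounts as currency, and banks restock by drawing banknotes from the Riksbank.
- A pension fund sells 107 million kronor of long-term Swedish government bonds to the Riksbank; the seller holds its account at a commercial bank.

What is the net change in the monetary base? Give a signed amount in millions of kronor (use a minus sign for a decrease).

+181 million

Riksbank balance sheet:
  Assets:      Securities +107M, Loans to banks +74M
  Liabilities: Bank reserves −581M, Currency in circulation +762M
Monetary base = currency + reserves: +762M + (−581M) = +181 million.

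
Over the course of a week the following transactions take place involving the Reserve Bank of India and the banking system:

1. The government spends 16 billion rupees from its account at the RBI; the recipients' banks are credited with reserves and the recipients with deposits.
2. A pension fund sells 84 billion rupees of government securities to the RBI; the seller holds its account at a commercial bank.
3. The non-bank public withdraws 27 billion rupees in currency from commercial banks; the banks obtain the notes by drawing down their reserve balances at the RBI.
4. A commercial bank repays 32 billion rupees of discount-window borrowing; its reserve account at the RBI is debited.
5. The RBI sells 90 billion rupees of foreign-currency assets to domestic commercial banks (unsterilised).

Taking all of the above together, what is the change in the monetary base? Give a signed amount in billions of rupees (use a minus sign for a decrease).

RBI balance sheet:
  Assets:      Securities +84B, Loans to banks −32B, Foreign assets −90B
  Liabilities: Bank reserves −49B, Currency in circulation +27B, Government deposits −16B
Monetary base = currency + reserves: +27B + (−49B) = -22 billion.

-22 billion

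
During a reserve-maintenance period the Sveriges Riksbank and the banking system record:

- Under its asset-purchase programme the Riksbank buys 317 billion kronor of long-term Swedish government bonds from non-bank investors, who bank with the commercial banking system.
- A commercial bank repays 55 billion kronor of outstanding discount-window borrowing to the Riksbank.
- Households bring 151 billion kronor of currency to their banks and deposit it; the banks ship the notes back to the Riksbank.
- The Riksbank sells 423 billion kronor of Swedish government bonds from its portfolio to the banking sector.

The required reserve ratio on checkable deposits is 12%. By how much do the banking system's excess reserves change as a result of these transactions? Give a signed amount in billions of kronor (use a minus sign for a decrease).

Asset purchase (from non-banks) 317 billion kronor: reserves +317B, deposits +317B.
Discount-window repayment 55 billion kronor: reserves −55B, deposits 0.
Currency deposit 151 billion kronor: reserves +151B, deposits +151B.
OMO sale (to banks) 423 billion kronor: reserves −423B, deposits 0.
Totals: Δreserves = −10B, Δdeposits = +468B.
Δrequired reserves = 12% × +468B = +56.16B.
Δexcess reserves = Δreserves − Δrequired = −10B − (+56.16B) = -66.16 billion.

-66.16 billion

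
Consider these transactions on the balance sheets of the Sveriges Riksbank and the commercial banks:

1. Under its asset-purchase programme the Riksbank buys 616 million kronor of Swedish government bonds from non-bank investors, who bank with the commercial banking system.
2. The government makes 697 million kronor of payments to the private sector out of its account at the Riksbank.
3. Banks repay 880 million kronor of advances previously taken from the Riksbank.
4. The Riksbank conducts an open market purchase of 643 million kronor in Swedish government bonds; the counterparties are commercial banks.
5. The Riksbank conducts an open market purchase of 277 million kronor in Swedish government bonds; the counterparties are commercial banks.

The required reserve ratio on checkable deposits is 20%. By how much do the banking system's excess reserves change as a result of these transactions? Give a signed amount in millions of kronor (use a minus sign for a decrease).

+1090.4 million

Asset purchase (from non-banks) 616 million kronor: reserves +616M, deposits +616M.
Government spending 697 million kronor: reserves +697M, deposits +697M.
Discount-window repayment 880 million kronor: reserves −880M, deposits 0.
OMO purchase (from banks) 643 million kronor: reserves +643M, deposits 0.
OMO purchase (from banks) 277 million kronor: reserves +277M, deposits 0.
Totals: Δreserves = +1353M, Δdeposits = +1313M.
Δrequired reserves = 20% × +1313M = +262.6M.
Δexcess reserves = Δreserves − Δrequired = +1353M − (+262.6M) = +1090.4 million.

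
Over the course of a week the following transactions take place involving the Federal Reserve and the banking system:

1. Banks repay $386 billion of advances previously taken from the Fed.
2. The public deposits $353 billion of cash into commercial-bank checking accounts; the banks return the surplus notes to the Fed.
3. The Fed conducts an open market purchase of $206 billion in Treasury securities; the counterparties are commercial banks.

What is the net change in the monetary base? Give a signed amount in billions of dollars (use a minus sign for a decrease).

-$180 billion

Discount-window repayment $386 billion: Fed balance sheet contracts → −$386B.
Currency deposit $353 billion: just a shift between currency and reserves — both are base money → 0.
OMO purchase (from banks) $206 billion: Fed balance sheet expands → +$206B.
Net: −386 + 0 + 206 = -$180 billion.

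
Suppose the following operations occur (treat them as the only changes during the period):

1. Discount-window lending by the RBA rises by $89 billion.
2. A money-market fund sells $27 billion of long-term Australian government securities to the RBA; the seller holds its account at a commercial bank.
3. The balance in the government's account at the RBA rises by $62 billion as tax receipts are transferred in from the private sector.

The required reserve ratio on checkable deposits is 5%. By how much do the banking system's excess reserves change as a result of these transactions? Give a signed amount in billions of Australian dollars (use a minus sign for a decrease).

Discount-window loan $89 billion: reserves +$89B, deposits 0.
Asset purchase (from non-banks) $27 billion: reserves +$27B, deposits +$27B.
Government account inflow $62 billion: reserves −$62B, deposits −$62B.
Totals: Δreserves = +$54B, Δdeposits = −$35B.
Δrequired reserves = 5% × −$35B = −$1.75B.
Δexcess reserves = Δreserves − Δrequired = +$54B − (−$1.75B) = +$55.75 billion.

+$55.75 billion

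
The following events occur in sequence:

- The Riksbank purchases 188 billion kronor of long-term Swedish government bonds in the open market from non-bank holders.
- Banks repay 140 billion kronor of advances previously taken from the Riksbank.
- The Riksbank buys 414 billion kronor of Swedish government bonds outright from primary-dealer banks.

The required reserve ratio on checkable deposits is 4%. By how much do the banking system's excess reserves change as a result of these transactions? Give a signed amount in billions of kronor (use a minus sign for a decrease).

+454.48 billion

Asset purchase (from non-banks) 188 billion kronor: reserves +188B, deposits +188B.
Discount-window repayment 140 billion kronor: reserves −140B, deposits 0.
OMO purchase (from banks) 414 billion kronor: reserves +414B, deposits 0.
Totals: Δreserves = +462B, Δdeposits = +188B.
Δrequired reserves = 4% × +188B = +7.52B.
Δexcess reserves = Δreserves − Δrequired = +462B − (+7.52B) = +454.48 billion.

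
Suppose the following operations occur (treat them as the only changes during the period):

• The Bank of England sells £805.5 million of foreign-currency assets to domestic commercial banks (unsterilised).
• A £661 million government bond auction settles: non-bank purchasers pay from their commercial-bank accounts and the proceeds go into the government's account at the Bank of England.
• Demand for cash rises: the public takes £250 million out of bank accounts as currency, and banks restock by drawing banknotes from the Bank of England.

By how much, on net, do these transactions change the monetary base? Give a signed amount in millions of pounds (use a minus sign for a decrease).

Bank of England balance sheet:
  Assets:      Foreign assets −£805.5M
  Liabilities: Bank reserves −£1716.5M, Currency in circulation +£250M, Government deposits +£661M
Commercial banking system:
  Assets:      Reserves at CB −£1716.5M, Foreign assets +£805.5M
  Liabilities: Checkable deposits −£911M
Monetary base = currency + reserves: +£250M + (−£1716.5M) = -£1466.5 million.

-£1466.5 million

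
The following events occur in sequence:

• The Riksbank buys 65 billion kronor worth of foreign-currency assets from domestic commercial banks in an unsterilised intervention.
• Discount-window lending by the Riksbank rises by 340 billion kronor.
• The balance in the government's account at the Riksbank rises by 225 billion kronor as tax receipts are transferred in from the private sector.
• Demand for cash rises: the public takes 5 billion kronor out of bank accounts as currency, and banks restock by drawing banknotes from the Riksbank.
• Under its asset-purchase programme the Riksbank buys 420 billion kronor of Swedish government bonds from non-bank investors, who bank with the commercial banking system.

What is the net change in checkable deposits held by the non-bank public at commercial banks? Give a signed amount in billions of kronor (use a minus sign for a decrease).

+190 billion

FX purchase 65 billion kronor: the counterparty is a bank, so public deposits are unchanged → 0.
Discount-window loan 340 billion kronor: the counterparty is a bank, so public deposits are unchanged → 0.
Government account inflow 225 billion kronor: non-bank counterparties' bank balances fall → −225B.
Currency withdrawal 5 billion kronor: non-bank counterparties' bank balances fall → −5B.
Asset purchase (from non-banks) 420 billion kronor: non-bank counterparties' bank balances rise → +420B.
Net: 0 + 0 − 225 − 5 + 420 = +190 billion.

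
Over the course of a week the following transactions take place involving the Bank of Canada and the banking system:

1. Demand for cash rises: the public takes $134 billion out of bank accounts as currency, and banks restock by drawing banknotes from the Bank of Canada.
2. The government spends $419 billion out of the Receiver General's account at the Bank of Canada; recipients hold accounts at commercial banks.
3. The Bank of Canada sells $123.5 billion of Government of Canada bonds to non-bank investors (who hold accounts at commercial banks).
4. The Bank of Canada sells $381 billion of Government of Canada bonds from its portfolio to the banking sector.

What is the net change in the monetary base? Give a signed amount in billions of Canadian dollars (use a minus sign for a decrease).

-$85.5 billion

Bank of Canada balance sheet:
  Assets:      Securities −$504.5B
  Liabilities: Bank reserves −$219.5B, Currency in circulation +$134B, Government deposits −$419B
Monetary base = currency + reserves: +$134B + (−$219.5B) = -$85.5 billion.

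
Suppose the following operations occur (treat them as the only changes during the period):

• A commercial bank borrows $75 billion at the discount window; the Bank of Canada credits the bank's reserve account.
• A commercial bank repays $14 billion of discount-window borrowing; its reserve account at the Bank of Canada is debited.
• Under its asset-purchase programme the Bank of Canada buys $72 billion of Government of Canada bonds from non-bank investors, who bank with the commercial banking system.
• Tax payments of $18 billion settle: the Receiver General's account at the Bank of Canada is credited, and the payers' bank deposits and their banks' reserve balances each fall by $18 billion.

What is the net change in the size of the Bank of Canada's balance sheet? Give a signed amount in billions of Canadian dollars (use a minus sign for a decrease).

+$133 billion

Discount-window loan $75 billion: a Bank of Canada asset is acquired → +$75B.
Discount-window repayment $14 billion: a Bank of Canada asset is shed → −$14B.
Asset purchase (from non-banks) $72 billion: a Bank of Canada asset is acquired → +$72B.
Government account inflow $18 billion: only the composition of liabilities changes → 0.
Net: 75 − 14 + 72 + 0 = +$133 billion.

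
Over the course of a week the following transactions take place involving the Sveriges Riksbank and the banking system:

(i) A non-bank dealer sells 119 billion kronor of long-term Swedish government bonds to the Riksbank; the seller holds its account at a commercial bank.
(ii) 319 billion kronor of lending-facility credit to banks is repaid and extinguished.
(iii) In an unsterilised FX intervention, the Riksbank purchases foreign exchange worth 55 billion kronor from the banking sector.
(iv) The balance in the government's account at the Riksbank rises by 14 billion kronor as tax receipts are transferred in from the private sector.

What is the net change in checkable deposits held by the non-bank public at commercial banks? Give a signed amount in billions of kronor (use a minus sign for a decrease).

+105 billion

Asset purchase (from non-banks) 119 billion kronor: non-bank counterparties' bank balances rise → +119B.
Discount-window repayment 319 billion kronor: the counterparty is a bank, so public deposits are unchanged → 0.
FX purchase 55 billion kronor: the counterparty is a bank, so public deposits are unchanged → 0.
Government account inflow 14 billion kronor: non-bank counterparties' bank balances fall → −14B.
Net: 119 + 0 + 0 − 14 = +105 billion.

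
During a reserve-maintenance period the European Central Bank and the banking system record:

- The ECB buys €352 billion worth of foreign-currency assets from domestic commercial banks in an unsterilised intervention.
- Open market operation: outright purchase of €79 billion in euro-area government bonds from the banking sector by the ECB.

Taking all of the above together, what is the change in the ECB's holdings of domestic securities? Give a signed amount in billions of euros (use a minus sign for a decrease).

ECB balance sheet:
  Assets:      Securities +€79B, Foreign assets +€352B
  Liabilities: Bank reserves +€431B
So the change in the ECB's holdings of domestic securities is +€79 billion.

+€79 billion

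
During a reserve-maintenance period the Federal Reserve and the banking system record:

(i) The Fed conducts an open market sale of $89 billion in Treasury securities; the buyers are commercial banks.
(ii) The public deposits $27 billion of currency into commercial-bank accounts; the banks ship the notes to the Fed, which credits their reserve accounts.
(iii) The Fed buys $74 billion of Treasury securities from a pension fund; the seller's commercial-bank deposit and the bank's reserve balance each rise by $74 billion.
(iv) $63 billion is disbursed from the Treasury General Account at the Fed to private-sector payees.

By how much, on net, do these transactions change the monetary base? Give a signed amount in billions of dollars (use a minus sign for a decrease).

+$48 billion

OMO sale (to banks) $89 billion: Fed balance sheet contracts → −$89B.
Currency deposit $27 billion: just a shift between currency and reserves — both are base money → 0.
Asset purchase (from non-banks) $74 billion: Fed balance sheet expands → +$74B.
Government spending $63 billion: a non-base liability converts back to reserves → +$63B.
Net: −89 + 0 + 74 + 63 = +$48 billion.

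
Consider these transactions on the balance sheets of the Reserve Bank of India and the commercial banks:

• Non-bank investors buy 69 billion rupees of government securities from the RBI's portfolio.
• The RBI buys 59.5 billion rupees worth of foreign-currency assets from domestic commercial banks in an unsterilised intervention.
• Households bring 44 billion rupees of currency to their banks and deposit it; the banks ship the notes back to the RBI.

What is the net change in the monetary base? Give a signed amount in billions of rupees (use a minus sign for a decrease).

RBI balance sheet:
  Assets:      Securities −69B, Foreign assets +59.5B
  Liabilities: Bank reserves +34.5B, Currency in circulation −44B
Monetary base = currency + reserves: −44B + (+34.5B) = -9.5 billion.

-9.5 billion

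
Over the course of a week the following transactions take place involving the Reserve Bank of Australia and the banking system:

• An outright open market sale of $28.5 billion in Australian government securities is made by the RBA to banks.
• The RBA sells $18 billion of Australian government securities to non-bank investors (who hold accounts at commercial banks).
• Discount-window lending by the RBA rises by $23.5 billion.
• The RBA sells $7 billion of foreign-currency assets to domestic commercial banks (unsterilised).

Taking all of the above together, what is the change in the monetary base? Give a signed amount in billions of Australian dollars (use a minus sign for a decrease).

RBA balance sheet:
  Assets:      Securities −$46.5B, Loans to banks +$23.5B, Foreign assets −$7B
  Liabilities: Bank reserves −$30B
Commercial banking system:
  Assets:      Reserves at CB −$30B, Securities +$28.5B, Foreign assets +$7B
  Liabilities: Checkable deposits −$18B, Borrowings from CB +$23.5B
Monetary base = currency + reserves: 0 + (−$30B) = -$30 billion.

-$30 billion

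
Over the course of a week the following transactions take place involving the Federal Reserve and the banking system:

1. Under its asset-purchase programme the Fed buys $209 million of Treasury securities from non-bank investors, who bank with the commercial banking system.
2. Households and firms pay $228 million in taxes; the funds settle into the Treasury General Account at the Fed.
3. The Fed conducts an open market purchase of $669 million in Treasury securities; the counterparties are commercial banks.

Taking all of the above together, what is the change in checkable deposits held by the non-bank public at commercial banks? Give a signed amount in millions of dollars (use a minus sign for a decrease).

-$19 million

Fed balance sheet:
  Assets:      Securities +$878M
  Liabilities: Bank reserves +$650M, Government deposits +$228M
Commercial banking system:
  Assets:      Reserves at CB +$650M, Securities −$669M
  Liabilities: Checkable deposits −$19M
So the change in checkable deposits held by the non-bank public at commercial banks is -$19 million.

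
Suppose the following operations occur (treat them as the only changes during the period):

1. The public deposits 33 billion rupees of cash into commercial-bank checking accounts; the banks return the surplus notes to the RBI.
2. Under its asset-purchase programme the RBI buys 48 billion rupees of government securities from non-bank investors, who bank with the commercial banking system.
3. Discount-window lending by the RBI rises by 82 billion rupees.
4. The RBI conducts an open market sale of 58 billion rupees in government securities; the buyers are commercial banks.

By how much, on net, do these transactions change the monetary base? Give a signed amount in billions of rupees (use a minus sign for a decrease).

+72 billion

RBI balance sheet:
  Assets:      Securities −10B, Loans to banks +82B
  Liabilities: Bank reserves +105B, Currency in circulation −33B
Commercial banking system:
  Assets:      Reserves at CB +105B, Securities +58B
  Liabilities: Checkable deposits +81B, Borrowings from CB +82B
Monetary base = currency + reserves: −33B + (+105B) = +72 billion.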